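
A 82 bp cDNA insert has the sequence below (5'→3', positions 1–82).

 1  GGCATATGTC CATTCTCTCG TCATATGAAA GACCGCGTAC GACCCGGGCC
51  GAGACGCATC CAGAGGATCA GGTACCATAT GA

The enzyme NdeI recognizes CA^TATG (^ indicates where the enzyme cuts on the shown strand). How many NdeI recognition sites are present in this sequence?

3

CATATG occurs starting at positions 3, 22, 76.
NdeI cuts at 3 sites.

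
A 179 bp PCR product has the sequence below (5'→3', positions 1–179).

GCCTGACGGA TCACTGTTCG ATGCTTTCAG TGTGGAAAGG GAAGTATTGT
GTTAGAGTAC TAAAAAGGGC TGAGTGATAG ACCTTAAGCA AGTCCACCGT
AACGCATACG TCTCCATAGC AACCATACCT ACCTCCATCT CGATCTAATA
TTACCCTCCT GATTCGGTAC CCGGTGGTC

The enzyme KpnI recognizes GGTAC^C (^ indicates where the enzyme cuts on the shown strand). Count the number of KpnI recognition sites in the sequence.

GGTACC occurs starting at position 166.
KpnI cuts at 1 site.

1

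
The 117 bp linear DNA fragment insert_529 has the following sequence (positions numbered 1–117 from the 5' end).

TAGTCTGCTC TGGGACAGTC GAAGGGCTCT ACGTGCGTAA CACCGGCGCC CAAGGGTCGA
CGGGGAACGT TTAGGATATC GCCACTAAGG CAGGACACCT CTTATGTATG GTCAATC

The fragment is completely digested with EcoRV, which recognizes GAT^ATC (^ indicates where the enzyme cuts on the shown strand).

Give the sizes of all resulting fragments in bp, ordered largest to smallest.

The EcoRV site (GATATC) starts at position 75.
EcoRV cuts after base 3 of each site, so after position 77.
Linear molecule, 1 cut → 2 fragments:
  1–77 → 77 bp
  78–117 → 40 bp
Sorted largest to smallest: 77, 40 bp.

77, 40 bp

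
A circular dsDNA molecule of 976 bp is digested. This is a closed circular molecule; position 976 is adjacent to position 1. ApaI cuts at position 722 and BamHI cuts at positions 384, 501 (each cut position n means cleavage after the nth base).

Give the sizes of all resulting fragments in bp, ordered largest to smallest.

638, 221, 117 bp

Combined cut positions (sorted): 384, 501, 722.
Circular molecule, 3 cuts → 3 fragments:
  501 − 384 = 117 bp
  722 − 501 = 221 bp
  wrap: 976 − 722 + 384 = 638 bp
Sorted largest to smallest: 638, 221, 117 bp.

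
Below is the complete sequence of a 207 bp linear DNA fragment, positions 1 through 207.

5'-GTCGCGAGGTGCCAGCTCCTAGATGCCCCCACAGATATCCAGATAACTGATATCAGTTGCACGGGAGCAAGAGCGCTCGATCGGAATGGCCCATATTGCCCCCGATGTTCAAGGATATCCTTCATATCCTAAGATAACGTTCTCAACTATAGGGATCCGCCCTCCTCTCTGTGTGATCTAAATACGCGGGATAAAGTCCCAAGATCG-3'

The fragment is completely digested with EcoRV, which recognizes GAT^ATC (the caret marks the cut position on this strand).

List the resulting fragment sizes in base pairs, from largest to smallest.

91, 65, 36, 15 bp

EcoRV sites (GATATC) start at positions 34, 49, 114.
EcoRV cuts after base 3 of each site, so after positions 36, 51, 116.
Linear molecule, 3 cuts → 4 fragments:
  1–36 → 36 bp
  37–51 → 15 bp
  52–116 → 65 bp
  117–207 → 91 bp
Sorted largest to smallest: 91, 65, 36, 15 bp.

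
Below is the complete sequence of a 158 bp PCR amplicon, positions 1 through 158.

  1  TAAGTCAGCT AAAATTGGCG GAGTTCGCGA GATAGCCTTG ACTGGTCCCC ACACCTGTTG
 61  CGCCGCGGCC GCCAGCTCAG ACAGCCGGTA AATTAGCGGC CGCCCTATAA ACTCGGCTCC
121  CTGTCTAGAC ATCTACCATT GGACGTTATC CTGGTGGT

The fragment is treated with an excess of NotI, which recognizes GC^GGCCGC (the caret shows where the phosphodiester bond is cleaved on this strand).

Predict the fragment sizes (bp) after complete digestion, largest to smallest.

NotI sites (GCGGCCGC) start at positions 65, 96.
NotI cuts after base 2 of each site, so after positions 66, 97.
Linear molecule, 2 cuts → 3 fragments:
  1–66 → 66 bp
  67–97 → 31 bp
  98–158 → 61 bp
Sorted largest to smallest: 66, 61, 31 bp.

66, 61, 31 bp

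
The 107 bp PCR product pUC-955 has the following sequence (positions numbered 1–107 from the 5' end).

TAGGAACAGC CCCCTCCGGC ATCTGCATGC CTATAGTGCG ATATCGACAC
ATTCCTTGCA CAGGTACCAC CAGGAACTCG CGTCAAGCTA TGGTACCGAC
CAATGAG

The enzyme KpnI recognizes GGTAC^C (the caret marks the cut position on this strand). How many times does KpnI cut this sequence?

GGTACC occurs starting at positions 63, 92.
KpnI cuts at 2 sites.

2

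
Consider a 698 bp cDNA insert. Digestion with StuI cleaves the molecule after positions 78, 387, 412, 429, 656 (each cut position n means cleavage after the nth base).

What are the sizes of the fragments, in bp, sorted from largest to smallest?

Linear molecule, 5 cuts → 6 fragments:
  78 − 0 = 78 bp
  387 − 78 = 309 bp
  412 − 387 = 25 bp
  429 − 412 = 17 bp
  656 − 429 = 227 bp
  698 − 656 = 42 bp
Sorted largest to smallest: 309, 227, 78, 42, 25, 17 bp.

309, 227, 78, 42, 25, 17 bp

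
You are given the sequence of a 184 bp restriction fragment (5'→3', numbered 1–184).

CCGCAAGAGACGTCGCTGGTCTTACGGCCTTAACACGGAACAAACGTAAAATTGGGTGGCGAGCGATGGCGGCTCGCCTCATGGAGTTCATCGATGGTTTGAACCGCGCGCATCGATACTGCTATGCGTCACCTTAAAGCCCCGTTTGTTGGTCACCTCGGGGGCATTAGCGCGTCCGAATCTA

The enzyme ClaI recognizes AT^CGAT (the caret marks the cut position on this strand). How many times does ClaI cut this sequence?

ATCGAT occurs starting at positions 90, 112.
ClaI cuts at 2 sites.

2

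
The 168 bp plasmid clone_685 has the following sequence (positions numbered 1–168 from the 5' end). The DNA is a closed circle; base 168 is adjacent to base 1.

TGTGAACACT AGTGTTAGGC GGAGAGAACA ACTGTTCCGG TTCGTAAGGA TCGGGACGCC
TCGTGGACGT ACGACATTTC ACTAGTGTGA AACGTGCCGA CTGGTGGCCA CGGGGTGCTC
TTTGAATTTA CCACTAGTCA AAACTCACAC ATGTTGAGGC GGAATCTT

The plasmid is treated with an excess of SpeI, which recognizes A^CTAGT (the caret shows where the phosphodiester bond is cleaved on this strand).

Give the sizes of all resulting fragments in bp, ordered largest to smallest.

73, 52, 43 bp

SpeI sites (ACTAGT) start at positions 8, 81, 133.
SpeI cuts after the first base of each site, so after positions 8, 81, 133.
Circular molecule, 3 cuts → 3 fragments:
  9–81 → 73 bp
  82–133 → 52 bp
  134–168 then 1–8 → 35 + 8 = 43 bp
Sorted largest to smallest: 73, 52, 43 bp.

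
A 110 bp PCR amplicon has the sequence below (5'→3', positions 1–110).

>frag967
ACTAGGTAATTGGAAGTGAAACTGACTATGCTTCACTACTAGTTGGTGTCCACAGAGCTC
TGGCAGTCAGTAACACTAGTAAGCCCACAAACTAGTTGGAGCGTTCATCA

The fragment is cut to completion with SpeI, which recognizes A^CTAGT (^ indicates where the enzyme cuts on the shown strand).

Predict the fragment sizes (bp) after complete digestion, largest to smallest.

38, 37, 19, 16 bp

SpeI sites (ACTAGT) start at positions 38, 75, 91.
SpeI cuts after the first base of each site, so after positions 38, 75, 91.
Linear molecule, 3 cuts → 4 fragments:
  1–38 → 38 bp
  39–75 → 37 bp
  76–91 → 16 bp
  92–110 → 19 bp
Sorted largest to smallest: 38, 37, 19, 16 bp.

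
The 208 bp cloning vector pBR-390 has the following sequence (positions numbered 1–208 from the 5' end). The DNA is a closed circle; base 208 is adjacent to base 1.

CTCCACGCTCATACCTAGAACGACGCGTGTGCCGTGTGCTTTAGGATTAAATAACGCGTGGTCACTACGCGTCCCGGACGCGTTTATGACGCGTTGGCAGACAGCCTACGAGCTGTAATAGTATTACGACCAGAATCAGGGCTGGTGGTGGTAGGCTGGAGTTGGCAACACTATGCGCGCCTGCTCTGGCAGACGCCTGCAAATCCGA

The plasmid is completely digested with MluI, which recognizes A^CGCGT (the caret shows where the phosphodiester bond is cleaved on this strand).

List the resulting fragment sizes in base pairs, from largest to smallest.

142, 31, 13, 11, 11 bp

MluI sites (ACGCGT) start at positions 23, 54, 67, 78, 89.
MluI cuts after the first base of each site, so after positions 23, 54, 67, 78, 89.
Circular molecule, 5 cuts → 5 fragments:
  24–54 → 31 bp
  55–67 → 13 bp
  68–78 → 11 bp
  79–89 → 11 bp
  90–208 then 1–23 → 119 + 23 = 142 bp
Sorted largest to smallest: 142, 31, 13, 11, 11 bp.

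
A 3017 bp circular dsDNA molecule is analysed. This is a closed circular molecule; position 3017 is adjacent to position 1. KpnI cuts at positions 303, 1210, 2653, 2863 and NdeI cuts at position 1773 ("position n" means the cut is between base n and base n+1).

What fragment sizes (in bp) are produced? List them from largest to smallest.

907, 880, 563, 457, 210 bp

Combined cut positions (sorted): 303, 1210, 1773, 2653, 2863.
Circular molecule, 5 cuts → 5 fragments:
  1210 − 303 = 907 bp
  1773 − 1210 = 563 bp
  2653 − 1773 = 880 bp
  2863 − 2653 = 210 bp
  wrap: 3017 − 2863 + 303 = 457 bp
Sorted largest to smallest: 907, 880, 563, 457, 210 bp.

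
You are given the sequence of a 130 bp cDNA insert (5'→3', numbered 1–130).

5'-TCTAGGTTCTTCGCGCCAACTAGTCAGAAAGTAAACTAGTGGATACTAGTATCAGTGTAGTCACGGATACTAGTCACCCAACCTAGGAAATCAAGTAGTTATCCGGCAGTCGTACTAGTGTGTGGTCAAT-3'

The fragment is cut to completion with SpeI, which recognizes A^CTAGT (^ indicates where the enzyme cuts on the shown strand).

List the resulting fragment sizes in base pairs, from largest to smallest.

45, 24, 19, 16, 16, 10 bp

SpeI sites (ACTAGT) start at positions 19, 35, 45, 69, 114.
SpeI cuts after the first base of each site, so after positions 19, 35, 45, 69, 114.
Linear molecule, 5 cuts → 6 fragments:
  1–19 → 19 bp
  20–35 → 16 bp
  36–45 → 10 bp
  46–69 → 24 bp
  70–114 → 45 bp
  115–130 → 16 bp
Sorted largest to smallest: 45, 24, 19, 16, 16, 10 bp.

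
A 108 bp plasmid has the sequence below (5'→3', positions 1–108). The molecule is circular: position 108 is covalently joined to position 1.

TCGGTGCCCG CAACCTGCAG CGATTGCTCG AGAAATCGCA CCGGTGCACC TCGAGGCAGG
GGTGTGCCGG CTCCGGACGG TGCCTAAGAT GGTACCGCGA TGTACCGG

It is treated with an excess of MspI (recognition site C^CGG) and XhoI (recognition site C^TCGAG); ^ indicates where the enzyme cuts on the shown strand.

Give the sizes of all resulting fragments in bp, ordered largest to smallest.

MspI sites (CCGG) start at positions 41, 67, 73, 105.
MspI cuts after the first base of each site, so after positions 41, 67, 73, 105.
XhoI sites (CTCGAG) start at positions 27, 50.
XhoI cuts after the first base of each site, so after positions 27, 50.
Combined cut positions: 27, 41, 50, 67, 73, 105.
Circular molecule, 6 cuts → 6 fragments:
  28–41 → 14 bp
  42–50 → 9 bp
  51–67 → 17 bp
  68–73 → 6 bp
  74–105 → 32 bp
  106–108 then 1–27 → 3 + 27 = 30 bp
Sorted largest to smallest: 32, 30, 17, 14, 9, 6 bp.

32, 30, 17, 14, 9, 6 bp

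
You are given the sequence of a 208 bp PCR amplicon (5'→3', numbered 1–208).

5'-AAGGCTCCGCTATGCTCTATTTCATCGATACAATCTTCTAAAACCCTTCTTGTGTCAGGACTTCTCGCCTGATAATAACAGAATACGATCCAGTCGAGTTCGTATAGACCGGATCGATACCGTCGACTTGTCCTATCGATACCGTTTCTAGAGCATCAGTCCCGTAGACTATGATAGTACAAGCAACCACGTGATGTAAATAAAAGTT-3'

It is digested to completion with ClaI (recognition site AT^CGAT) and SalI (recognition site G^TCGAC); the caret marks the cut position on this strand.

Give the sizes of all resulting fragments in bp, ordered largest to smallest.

ClaI sites (ATCGAT) start at positions 24, 113, 135.
ClaI cuts after base 2 of each site, so after positions 25, 114, 136.
The SalI site (GTCGAC) starts at position 122.
SalI cuts after the first base of each site, so after position 122.
Combined cut positions: 25, 114, 122, 136.
Linear molecule, 4 cuts → 5 fragments:
  1–25 → 25 bp
  26–114 → 89 bp
  115–122 → 8 bp
  123–136 → 14 bp
  137–208 → 72 bp
Sorted largest to smallest: 89, 72, 25, 14, 8 bp.

89, 72, 25, 14, 8 bp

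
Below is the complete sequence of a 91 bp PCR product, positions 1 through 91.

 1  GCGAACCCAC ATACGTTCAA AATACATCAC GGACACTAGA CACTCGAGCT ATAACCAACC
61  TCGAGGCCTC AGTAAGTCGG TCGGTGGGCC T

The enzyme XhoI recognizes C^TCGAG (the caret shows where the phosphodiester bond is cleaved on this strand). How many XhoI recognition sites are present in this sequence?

2

CTCGAG occurs starting at positions 43, 60.
XhoI cuts at 2 sites.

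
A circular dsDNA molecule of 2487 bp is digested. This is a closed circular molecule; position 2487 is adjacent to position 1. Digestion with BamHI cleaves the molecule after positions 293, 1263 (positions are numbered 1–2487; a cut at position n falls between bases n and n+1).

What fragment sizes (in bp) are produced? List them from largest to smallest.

1517, 970 bp

Circular molecule, 2 cuts → 2 fragments:
  1263 − 293 = 970 bp
  wrap: 2487 − 1263 + 293 = 1517 bp
Sorted largest to smallest: 1517, 970 bp.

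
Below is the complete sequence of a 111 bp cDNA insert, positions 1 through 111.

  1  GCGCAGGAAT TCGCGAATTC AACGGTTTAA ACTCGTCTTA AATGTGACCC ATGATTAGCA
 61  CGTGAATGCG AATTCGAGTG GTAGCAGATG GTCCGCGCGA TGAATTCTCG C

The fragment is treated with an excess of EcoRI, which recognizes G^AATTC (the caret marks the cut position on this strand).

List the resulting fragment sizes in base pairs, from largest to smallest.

55, 32, 9, 8, 7 bp

EcoRI sites (GAATTC) start at positions 7, 15, 70, 102.
EcoRI cuts after the first base of each site, so after positions 7, 15, 70, 102.
Linear molecule, 4 cuts → 5 fragments:
  1–7 → 7 bp
  8–15 → 8 bp
  16–70 → 55 bp
  71–102 → 32 bp
  103–111 → 9 bp
Sorted largest to smallest: 55, 32, 9, 8, 7 bp.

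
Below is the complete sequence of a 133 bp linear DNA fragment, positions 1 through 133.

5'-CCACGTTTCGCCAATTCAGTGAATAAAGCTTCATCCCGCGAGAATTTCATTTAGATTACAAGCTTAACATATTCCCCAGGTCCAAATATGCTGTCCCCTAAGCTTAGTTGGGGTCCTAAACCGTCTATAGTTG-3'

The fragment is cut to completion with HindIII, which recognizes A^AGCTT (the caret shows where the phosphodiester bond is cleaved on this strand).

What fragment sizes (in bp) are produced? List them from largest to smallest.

40, 34, 33, 26 bp

HindIII sites (AAGCTT) start at positions 26, 60, 100.
HindIII cuts after the first base of each site, so after positions 26, 60, 100.
Linear molecule, 3 cuts → 4 fragments:
  1–26 → 26 bp
  27–60 → 34 bp
  61–100 → 40 bp
  101–133 → 33 bp
Sorted largest to smallest: 40, 34, 33, 26 bp.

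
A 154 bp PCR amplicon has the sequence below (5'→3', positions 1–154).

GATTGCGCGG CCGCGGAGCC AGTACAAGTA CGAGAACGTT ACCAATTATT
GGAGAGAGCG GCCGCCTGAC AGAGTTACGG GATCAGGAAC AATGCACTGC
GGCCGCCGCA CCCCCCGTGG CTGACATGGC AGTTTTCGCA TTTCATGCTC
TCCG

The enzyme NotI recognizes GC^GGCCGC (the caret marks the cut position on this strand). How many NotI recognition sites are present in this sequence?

GCGGCCGC occurs starting at positions 7, 58, 99.
NotI cuts at 3 sites.

3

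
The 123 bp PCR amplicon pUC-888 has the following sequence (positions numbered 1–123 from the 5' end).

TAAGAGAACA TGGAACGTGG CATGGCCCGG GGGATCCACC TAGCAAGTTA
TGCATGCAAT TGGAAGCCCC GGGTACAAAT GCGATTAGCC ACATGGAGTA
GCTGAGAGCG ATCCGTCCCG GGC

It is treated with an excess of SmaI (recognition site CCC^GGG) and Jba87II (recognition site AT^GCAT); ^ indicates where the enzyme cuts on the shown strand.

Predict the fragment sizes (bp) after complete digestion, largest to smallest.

SmaI sites (CCCGGG) start at positions 26, 68, 117.
SmaI cuts after base 3 of each site, so after positions 28, 70, 119.
The Jba87II site (ATGCAT) starts at position 50.
Jba87II cuts after base 2 of each site, so after position 51.
Combined cut positions: 28, 51, 70, 119.
Linear molecule, 4 cuts → 5 fragments:
  1–28 → 28 bp
  29–51 → 23 bp
  52–70 → 19 bp
  71–119 → 49 bp
  120–123 → 4 bp
Sorted largest to smallest: 49, 28, 23, 19, 4 bp.

49, 28, 23, 19, 4 bp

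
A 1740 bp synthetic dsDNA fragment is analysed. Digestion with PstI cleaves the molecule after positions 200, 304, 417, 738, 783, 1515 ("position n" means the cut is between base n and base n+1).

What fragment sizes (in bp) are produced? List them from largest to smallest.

Linear molecule, 6 cuts → 7 fragments:
  200 − 0 = 200 bp
  304 − 200 = 104 bp
  417 − 304 = 113 bp
  738 − 417 = 321 bp
  783 − 738 = 45 bp
  1515 − 783 = 732 bp
  1740 − 1515 = 225 bp
Sorted largest to smallest: 732, 321, 225, 200, 113, 104, 45 bp.

732, 321, 225, 200, 113, 104, 45 bp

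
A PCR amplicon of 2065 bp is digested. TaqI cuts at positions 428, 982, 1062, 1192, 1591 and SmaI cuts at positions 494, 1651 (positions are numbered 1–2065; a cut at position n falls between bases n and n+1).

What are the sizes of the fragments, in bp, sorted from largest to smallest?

Combined cut positions (sorted): 428, 494, 982, 1062, 1192, 1591, 1651.
Linear molecule, 7 cuts → 8 fragments:
  428 − 0 = 428 bp
  494 − 428 = 66 bp
  982 − 494 = 488 bp
  1062 − 982 = 80 bp
  1192 − 1062 = 130 bp
  1591 − 1192 = 399 bp
  1651 − 1591 = 60 bp
  2065 − 1651 = 414 bp
Sorted largest to smallest: 488, 428, 414, 399, 130, 80, 66, 60 bp.

488, 428, 414, 399, 130, 80, 66, 60 bp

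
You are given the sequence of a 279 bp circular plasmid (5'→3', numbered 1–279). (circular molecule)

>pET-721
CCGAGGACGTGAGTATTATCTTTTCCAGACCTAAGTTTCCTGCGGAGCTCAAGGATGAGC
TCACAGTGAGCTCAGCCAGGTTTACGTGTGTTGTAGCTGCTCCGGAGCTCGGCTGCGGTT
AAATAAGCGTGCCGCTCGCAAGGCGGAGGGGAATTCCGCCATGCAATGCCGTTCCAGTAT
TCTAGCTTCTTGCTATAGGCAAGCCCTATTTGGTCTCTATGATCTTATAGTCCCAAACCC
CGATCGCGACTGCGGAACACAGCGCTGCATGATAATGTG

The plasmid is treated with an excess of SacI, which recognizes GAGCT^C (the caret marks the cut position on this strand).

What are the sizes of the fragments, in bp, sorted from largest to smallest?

SacI sites (GAGCTC) start at positions 45, 57, 68, 105.
SacI cuts after base 5 of each site (before the last base), so after positions 49, 61, 72, 109.
Circular molecule, 4 cuts → 4 fragments:
  50–61 → 12 bp
  62–72 → 11 bp
  73–109 → 37 bp
  110–279 then 1–49 → 170 + 49 = 219 bp
Sorted largest to smallest: 219, 37, 12, 11 bp.

219, 37, 12, 11 bp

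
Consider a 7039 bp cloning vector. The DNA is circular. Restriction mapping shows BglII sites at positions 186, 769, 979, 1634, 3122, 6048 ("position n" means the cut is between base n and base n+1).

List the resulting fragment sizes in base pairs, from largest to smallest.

Circular molecule, 6 cuts → 6 fragments:
  769 − 186 = 583 bp
  979 − 769 = 210 bp
  1634 − 979 = 655 bp
  3122 − 1634 = 1488 bp
  6048 − 3122 = 2926 bp
  wrap: 7039 − 6048 + 186 = 1177 bp
Sorted largest to smallest: 2926, 1488, 1177, 655, 583, 210 bp.

2926, 1488, 1177, 655, 583, 210 bp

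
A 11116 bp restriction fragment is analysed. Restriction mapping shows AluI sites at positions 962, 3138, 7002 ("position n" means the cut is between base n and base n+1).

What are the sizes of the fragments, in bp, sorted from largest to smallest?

4114, 3864, 2176, 962 bp

Linear molecule, 3 cuts → 4 fragments:
  962 − 0 = 962 bp
  3138 − 962 = 2176 bp
  7002 − 3138 = 3864 bp
  11116 − 7002 = 4114 bp
Sorted largest to smallest: 4114, 3864, 2176, 962 bp.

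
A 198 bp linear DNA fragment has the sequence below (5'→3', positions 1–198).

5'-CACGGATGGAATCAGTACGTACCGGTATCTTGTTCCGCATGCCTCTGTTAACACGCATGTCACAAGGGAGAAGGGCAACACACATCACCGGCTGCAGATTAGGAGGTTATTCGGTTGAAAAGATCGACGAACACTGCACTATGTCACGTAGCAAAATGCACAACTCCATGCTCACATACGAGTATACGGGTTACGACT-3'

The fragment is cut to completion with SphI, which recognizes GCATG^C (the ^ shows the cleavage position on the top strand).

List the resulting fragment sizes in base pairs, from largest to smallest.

The SphI site (GCATGC) starts at position 37.
SphI cuts after base 5 of each site (before the last base), so after position 41.
Linear molecule, 1 cut → 2 fragments:
  1–41 → 41 bp
  42–198 → 157 bp
Sorted largest to smallest: 157, 41 bp.

157, 41 bp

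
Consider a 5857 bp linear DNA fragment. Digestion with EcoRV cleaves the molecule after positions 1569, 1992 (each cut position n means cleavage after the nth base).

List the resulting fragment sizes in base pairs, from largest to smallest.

Linear molecule, 2 cuts → 3 fragments:
  1569 − 0 = 1569 bp
  1992 − 1569 = 423 bp
  5857 − 1992 = 3865 bp
Sorted largest to smallest: 3865, 1569, 423 bp.

3865, 1569, 423 bp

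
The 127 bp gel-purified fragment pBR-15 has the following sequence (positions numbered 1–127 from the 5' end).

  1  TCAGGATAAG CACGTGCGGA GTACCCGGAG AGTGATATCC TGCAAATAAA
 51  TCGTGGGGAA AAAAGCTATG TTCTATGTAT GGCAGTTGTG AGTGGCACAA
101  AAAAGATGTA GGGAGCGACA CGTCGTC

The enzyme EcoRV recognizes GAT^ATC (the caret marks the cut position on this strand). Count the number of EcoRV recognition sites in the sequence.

1

GATATC occurs starting at position 34.
EcoRV cuts at 1 site.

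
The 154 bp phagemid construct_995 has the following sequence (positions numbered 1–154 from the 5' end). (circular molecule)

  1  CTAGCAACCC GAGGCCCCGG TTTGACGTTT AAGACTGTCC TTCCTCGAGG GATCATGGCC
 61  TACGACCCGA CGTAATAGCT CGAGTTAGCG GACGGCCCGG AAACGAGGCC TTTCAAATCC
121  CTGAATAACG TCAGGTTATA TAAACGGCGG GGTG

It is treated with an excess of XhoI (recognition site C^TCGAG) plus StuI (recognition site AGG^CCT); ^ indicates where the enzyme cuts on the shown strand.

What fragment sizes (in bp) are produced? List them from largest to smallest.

XhoI sites (CTCGAG) start at positions 44, 79.
XhoI cuts after the first base of each site, so after positions 44, 79.
The StuI site (AGGCCT) starts at position 106.
StuI cuts after base 3 of each site, so after position 108.
Combined cut positions: 44, 79, 108.
Circular molecule, 3 cuts → 3 fragments:
  45–79 → 35 bp
  80–108 → 29 bp
  109–154 then 1–44 → 46 + 44 = 90 bp
Sorted largest to smallest: 90, 35, 29 bp.

90, 35, 29 bp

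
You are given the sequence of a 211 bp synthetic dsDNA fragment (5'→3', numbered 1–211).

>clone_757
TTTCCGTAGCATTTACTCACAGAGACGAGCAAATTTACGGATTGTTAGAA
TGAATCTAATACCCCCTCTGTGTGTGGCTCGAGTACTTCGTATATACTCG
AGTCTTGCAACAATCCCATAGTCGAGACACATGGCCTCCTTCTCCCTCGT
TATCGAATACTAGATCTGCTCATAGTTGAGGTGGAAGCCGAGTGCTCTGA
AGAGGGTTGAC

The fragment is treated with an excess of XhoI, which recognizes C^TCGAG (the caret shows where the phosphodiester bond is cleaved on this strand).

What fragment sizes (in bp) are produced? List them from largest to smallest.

XhoI sites (CTCGAG) start at positions 78, 97.
XhoI cuts after the first base of each site, so after positions 78, 97.
Linear molecule, 2 cuts → 3 fragments:
  1–78 → 78 bp
  79–97 → 19 bp
  98–211 → 114 bp
Sorted largest to smallest: 114, 78, 19 bp.

114, 78, 19 bp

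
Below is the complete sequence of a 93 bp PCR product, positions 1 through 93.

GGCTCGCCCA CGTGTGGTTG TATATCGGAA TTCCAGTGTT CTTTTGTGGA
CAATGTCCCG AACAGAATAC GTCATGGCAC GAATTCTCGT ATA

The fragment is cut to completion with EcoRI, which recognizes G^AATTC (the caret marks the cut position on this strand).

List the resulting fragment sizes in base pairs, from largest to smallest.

53, 28, 12 bp

EcoRI sites (GAATTC) start at positions 28, 81.
EcoRI cuts after the first base of each site, so after positions 28, 81.
Linear molecule, 2 cuts → 3 fragments:
  1–28 → 28 bp
  29–81 → 53 bp
  82–93 → 12 bp
Sorted largest to smallest: 53, 28, 12 bp.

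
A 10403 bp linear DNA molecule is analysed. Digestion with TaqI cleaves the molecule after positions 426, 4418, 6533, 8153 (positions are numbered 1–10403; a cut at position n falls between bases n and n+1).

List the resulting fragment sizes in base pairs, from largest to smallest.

Linear molecule, 4 cuts → 5 fragments:
  426 − 0 = 426 bp
  4418 − 426 = 3992 bp
  6533 − 4418 = 2115 bp
  8153 − 6533 = 1620 bp
  10403 − 8153 = 2250 bp
Sorted largest to smallest: 3992, 2250, 2115, 1620, 426 bp.

3992, 2250, 2115, 1620, 426 bp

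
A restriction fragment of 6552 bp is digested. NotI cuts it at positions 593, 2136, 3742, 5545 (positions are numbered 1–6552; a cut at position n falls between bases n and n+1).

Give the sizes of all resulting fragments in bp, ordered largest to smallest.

Linear molecule, 4 cuts → 5 fragments:
  593 − 0 = 593 bp
  2136 − 593 = 1543 bp
  3742 − 2136 = 1606 bp
  5545 − 3742 = 1803 bp
  6552 − 5545 = 1007 bp
Sorted largest to smallest: 1803, 1606, 1543, 1007, 593 bp.

1803, 1606, 1543, 1007, 593 bp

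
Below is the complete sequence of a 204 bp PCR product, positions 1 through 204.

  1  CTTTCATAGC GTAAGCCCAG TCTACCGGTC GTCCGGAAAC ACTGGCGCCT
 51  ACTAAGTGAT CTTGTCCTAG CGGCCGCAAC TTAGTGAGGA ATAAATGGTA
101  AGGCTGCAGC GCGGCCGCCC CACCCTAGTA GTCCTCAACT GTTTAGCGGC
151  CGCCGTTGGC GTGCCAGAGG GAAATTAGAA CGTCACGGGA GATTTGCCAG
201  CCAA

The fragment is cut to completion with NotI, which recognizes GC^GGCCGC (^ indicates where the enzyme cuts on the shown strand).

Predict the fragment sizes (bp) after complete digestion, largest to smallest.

NotI sites (GCGGCCGC) start at positions 70, 111, 146.
NotI cuts after base 2 of each site, so after positions 71, 112, 147.
Linear molecule, 3 cuts → 4 fragments:
  1–71 → 71 bp
  72–112 → 41 bp
  113–147 → 35 bp
  148–204 → 57 bp
Sorted largest to smallest: 71, 57, 41, 35 bp.

71, 57, 41, 35 bp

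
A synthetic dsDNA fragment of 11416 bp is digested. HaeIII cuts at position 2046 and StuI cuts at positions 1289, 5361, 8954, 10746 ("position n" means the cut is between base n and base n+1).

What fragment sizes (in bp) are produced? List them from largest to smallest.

Combined cut positions (sorted): 1289, 2046, 5361, 8954, 10746.
Linear molecule, 5 cuts → 6 fragments:
  1289 − 0 = 1289 bp
  2046 − 1289 = 757 bp
  5361 − 2046 = 3315 bp
  8954 − 5361 = 3593 bp
  10746 − 8954 = 1792 bp
  11416 − 10746 = 670 bp
Sorted largest to smallest: 3593, 3315, 1792, 1289, 757, 670 bp.

3593, 3315, 1792, 1289, 757, 670 bp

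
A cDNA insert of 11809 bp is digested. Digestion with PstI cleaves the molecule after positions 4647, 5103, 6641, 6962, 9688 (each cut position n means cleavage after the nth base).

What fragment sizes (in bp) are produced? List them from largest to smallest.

Linear molecule, 5 cuts → 6 fragments:
  4647 − 0 = 4647 bp
  5103 − 4647 = 456 bp
  6641 − 5103 = 1538 bp
  6962 − 6641 = 321 bp
  9688 − 6962 = 2726 bp
  11809 − 9688 = 2121 bp
Sorted largest to smallest: 4647, 2726, 2121, 1538, 456, 321 bp.

4647, 2726, 2121, 1538, 456, 321 bp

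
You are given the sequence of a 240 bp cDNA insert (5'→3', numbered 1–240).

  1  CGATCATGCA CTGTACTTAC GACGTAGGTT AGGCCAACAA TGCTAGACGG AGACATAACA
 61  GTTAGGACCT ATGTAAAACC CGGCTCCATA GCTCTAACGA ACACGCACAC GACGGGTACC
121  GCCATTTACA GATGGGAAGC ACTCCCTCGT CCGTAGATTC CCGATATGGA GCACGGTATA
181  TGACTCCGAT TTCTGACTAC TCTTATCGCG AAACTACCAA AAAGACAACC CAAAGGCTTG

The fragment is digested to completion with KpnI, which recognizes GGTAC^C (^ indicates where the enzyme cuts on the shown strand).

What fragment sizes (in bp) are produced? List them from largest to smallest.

The KpnI site (GGTACC) starts at position 115.
KpnI cuts after base 5 of each site (before the last base), so after position 119.
Linear molecule, 1 cut → 2 fragments:
  1–119 → 119 bp
  120–240 → 121 bp
Sorted largest to smallest: 121, 119 bp.

121, 119 bp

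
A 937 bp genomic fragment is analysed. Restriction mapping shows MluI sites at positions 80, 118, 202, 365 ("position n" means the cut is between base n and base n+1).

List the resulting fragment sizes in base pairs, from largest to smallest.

572, 163, 84, 80, 38 bp

Linear molecule, 4 cuts → 5 fragments:
  80 − 0 = 80 bp
  118 − 80 = 38 bp
  202 − 118 = 84 bp
  365 − 202 = 163 bp
  937 − 365 = 572 bp
Sorted largest to smallest: 572, 163, 84, 80, 38 bp.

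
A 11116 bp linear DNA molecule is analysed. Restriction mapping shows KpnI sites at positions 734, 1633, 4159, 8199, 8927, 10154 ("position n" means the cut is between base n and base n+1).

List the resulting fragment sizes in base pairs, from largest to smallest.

4040, 2526, 1227, 962, 899, 734, 728 bp

Linear molecule, 6 cuts → 7 fragments:
  734 − 0 = 734 bp
  1633 − 734 = 899 bp
  4159 − 1633 = 2526 bp
  8199 − 4159 = 4040 bp
  8927 − 8199 = 728 bp
  10154 − 8927 = 1227 bp
  11116 − 10154 = 962 bp
Sorted largest to smallest: 4040, 2526, 1227, 962, 899, 734, 728 bp.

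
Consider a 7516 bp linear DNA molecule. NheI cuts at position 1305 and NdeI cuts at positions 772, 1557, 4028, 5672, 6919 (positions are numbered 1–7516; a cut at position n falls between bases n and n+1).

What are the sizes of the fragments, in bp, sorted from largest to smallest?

2471, 1644, 1247, 772, 597, 533, 252 bp

Combined cut positions (sorted): 772, 1305, 1557, 4028, 5672, 6919.
Linear molecule, 6 cuts → 7 fragments:
  772 − 0 = 772 bp
  1305 − 772 = 533 bp
  1557 − 1305 = 252 bp
  4028 − 1557 = 2471 bp
  5672 − 4028 = 1644 bp
  6919 − 5672 = 1247 bp
  7516 − 6919 = 597 bp
Sorted largest to smallest: 2471, 1644, 1247, 772, 597, 533, 252 bp.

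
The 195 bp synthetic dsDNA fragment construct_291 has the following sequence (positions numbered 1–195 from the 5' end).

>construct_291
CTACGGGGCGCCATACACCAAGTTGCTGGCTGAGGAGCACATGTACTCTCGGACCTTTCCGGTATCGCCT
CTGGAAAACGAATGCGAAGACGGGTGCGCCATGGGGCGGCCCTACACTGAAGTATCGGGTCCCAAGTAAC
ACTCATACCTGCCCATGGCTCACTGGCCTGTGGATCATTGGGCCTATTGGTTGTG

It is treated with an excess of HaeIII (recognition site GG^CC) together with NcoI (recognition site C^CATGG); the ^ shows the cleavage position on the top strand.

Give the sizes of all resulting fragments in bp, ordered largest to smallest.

99, 44, 16, 13, 13, 10 bp

HaeIII sites (GGCC) start at positions 108, 165, 181.
HaeIII cuts after base 2 of each site, so after positions 109, 166, 182.
NcoI sites (CCATGG) start at positions 99, 153.
NcoI cuts after the first base of each site, so after positions 99, 153.
Combined cut positions: 99, 109, 153, 166, 182.
Linear molecule, 5 cuts → 6 fragments:
  1–99 → 99 bp
  100–109 → 10 bp
  110–153 → 44 bp
  154–166 → 13 bp
  167–182 → 16 bp
  183–195 → 13 bp
Sorted largest to smallest: 99, 44, 16, 13, 13, 10 bp.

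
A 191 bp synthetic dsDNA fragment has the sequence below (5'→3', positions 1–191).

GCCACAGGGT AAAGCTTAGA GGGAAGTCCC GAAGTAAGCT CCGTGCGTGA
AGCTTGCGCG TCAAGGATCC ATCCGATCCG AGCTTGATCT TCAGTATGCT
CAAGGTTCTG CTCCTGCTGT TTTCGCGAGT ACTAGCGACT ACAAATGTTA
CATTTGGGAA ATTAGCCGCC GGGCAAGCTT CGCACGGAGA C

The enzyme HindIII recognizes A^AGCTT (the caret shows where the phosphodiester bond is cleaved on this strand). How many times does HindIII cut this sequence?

3

AAGCTT occurs starting at positions 12, 50, 175.
HindIII cuts at 3 sites.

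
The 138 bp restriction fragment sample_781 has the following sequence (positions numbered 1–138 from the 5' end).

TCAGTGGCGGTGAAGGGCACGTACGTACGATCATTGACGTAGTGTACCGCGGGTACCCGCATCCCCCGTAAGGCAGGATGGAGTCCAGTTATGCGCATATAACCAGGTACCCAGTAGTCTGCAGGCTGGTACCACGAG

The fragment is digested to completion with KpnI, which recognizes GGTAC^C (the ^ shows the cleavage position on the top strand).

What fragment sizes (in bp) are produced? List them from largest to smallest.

56, 54, 22, 6 bp

KpnI sites (GGTACC) start at positions 52, 106, 128.
KpnI cuts after base 5 of each site (before the last base), so after positions 56, 110, 132.
Linear molecule, 3 cuts → 4 fragments:
  1–56 → 56 bp
  57–110 → 54 bp
  111–132 → 22 bp
  133–138 → 6 bp
Sorted largest to smallest: 56, 54, 22, 6 bp.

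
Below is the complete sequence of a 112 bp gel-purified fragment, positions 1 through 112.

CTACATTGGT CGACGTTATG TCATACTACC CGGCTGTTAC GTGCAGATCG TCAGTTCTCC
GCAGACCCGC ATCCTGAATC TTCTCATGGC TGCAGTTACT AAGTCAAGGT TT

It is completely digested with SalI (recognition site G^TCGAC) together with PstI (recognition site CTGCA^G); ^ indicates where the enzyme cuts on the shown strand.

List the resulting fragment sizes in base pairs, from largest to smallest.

85, 18, 9 bp

The SalI site (GTCGAC) starts at position 9.
SalI cuts after the first base of each site, so after position 9.
The PstI site (CTGCAG) starts at position 90.
PstI cuts after base 5 of each site (before the last base), so after position 94.
Combined cut positions: 9, 94.
Linear molecule, 2 cuts → 3 fragments:
  1–9 → 9 bp
  10–94 → 85 bp
  95–112 → 18 bp
Sorted largest to smallest: 85, 18, 9 bp.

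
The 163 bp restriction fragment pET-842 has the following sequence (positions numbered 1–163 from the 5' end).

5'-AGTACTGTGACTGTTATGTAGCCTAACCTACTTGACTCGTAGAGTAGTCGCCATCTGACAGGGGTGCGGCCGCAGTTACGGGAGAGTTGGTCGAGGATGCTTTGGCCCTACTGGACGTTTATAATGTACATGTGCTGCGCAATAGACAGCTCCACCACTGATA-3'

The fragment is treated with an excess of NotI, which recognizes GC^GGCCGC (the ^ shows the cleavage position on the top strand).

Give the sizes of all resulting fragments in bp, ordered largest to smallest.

The NotI site (GCGGCCGC) starts at position 66.
NotI cuts after base 2 of each site, so after position 67.
Linear molecule, 1 cut → 2 fragments:
  1–67 → 67 bp
  68–163 → 96 bp
Sorted largest to smallest: 96, 67 bp.

96, 67 bp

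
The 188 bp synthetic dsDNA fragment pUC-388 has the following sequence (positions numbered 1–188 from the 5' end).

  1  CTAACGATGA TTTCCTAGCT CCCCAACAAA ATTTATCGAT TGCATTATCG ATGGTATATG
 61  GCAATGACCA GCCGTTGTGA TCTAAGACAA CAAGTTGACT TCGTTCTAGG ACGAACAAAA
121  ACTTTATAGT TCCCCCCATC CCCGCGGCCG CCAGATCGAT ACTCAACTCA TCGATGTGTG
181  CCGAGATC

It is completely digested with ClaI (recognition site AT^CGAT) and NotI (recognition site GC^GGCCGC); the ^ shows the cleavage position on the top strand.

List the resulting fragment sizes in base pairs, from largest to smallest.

ClaI sites (ATCGAT) start at positions 35, 47, 155, 170.
ClaI cuts after base 2 of each site, so after positions 36, 48, 156, 171.
The NotI site (GCGGCCGC) starts at position 144.
NotI cuts after base 2 of each site, so after position 145.
Combined cut positions: 36, 48, 145, 156, 171.
Linear molecule, 5 cuts → 6 fragments:
  1–36 → 36 bp
  37–48 → 12 bp
  49–145 → 97 bp
  146–156 → 11 bp
  157–171 → 15 bp
  172–188 → 17 bp
Sorted largest to smallest: 97, 36, 17, 15, 12, 11 bp.

97, 36, 17, 15, 12, 11 bp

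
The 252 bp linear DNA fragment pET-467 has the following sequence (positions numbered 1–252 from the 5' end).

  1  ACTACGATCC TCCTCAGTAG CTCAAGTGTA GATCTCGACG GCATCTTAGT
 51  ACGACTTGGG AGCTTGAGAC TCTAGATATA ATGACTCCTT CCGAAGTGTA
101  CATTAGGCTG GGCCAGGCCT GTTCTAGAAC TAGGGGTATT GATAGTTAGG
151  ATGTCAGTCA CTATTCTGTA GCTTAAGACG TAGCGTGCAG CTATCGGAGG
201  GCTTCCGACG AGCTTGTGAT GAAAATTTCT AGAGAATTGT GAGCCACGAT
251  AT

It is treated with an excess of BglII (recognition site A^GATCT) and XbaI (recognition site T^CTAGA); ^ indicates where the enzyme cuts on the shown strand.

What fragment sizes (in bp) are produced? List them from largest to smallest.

105, 52, 41, 30, 24 bp

The BglII site (AGATCT) starts at position 30.
BglII cuts after the first base of each site, so after position 30.
XbaI sites (TCTAGA) start at positions 71, 123, 228.
XbaI cuts after the first base of each site, so after positions 71, 123, 228.
Combined cut positions: 30, 71, 123, 228.
Linear molecule, 4 cuts → 5 fragments:
  1–30 → 30 bp
  31–71 → 41 bp
  72–123 → 52 bp
  124–228 → 105 bp
  229–252 → 24 bp
Sorted largest to smallest: 105, 52, 41, 30, 24 bp.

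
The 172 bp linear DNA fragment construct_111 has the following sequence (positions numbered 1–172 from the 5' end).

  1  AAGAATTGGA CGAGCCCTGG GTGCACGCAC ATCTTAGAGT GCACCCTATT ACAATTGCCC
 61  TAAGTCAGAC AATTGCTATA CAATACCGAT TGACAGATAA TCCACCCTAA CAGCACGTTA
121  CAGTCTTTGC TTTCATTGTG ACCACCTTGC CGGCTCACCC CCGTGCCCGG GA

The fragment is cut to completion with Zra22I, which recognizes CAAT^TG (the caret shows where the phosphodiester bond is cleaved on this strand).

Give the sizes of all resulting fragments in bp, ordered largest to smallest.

99, 55, 18 bp

Zra22I sites (CAATTG) start at positions 52, 70.
Zra22I cuts after base 4 of each site, so after positions 55, 73.
Linear molecule, 2 cuts → 3 fragments:
  1–55 → 55 bp
  56–73 → 18 bp
  74–172 → 99 bp
Sorted largest to smallest: 99, 55, 18 bp.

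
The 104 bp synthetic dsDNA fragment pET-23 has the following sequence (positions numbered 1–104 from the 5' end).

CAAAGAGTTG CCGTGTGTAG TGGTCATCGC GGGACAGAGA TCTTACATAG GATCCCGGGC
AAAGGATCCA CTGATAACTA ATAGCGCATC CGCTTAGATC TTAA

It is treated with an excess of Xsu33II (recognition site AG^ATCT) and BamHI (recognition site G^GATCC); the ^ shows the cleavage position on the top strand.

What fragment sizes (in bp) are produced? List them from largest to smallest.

Xsu33II sites (AGATCT) start at positions 38, 96.
Xsu33II cuts after base 2 of each site, so after positions 39, 97.
BamHI sites (GGATCC) start at positions 50, 64.
BamHI cuts after the first base of each site, so after positions 50, 64.
Combined cut positions: 39, 50, 64, 97.
Linear molecule, 4 cuts → 5 fragments:
  1–39 → 39 bp
  40–50 → 11 bp
  51–64 → 14 bp
  65–97 → 33 bp
  98–104 → 7 bp
Sorted largest to smallest: 39, 33, 14, 11, 7 bp.

39, 33, 14, 11, 7 bp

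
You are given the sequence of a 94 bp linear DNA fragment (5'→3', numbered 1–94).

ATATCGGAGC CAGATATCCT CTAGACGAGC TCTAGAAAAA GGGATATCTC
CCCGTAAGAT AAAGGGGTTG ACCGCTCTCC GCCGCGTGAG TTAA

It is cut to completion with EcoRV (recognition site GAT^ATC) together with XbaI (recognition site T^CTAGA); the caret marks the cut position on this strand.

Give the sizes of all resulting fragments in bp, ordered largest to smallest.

49, 15, 14, 11, 5 bp

EcoRV sites (GATATC) start at positions 13, 43.
EcoRV cuts after base 3 of each site, so after positions 15, 45.
XbaI sites (TCTAGA) start at positions 20, 31.
XbaI cuts after the first base of each site, so after positions 20, 31.
Combined cut positions: 15, 20, 31, 45.
Linear molecule, 4 cuts → 5 fragments:
  1–15 → 15 bp
  16–20 → 5 bp
  21–31 → 11 bp
  32–45 → 14 bp
  46–94 → 49 bp
Sorted largest to smallest: 49, 15, 14, 11, 5 bp.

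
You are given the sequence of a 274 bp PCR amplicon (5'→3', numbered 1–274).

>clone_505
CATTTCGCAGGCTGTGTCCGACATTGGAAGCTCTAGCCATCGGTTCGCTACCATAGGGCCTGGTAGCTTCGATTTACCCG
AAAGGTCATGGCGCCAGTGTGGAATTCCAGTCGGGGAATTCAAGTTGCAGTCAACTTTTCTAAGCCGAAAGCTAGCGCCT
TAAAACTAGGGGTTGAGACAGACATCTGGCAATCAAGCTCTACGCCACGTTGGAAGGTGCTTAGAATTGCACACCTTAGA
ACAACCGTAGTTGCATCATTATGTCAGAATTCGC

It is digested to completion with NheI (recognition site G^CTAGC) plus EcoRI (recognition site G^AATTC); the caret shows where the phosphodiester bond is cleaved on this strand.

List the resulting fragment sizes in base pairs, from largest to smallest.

116, 102, 35, 14, 7 bp

The NheI site (GCTAGC) starts at position 151.
NheI cuts after the first base of each site, so after position 151.
EcoRI sites (GAATTC) start at positions 102, 116, 267.
EcoRI cuts after the first base of each site, so after positions 102, 116, 267.
Combined cut positions: 102, 116, 151, 267.
Linear molecule, 4 cuts → 5 fragments:
  1–102 → 102 bp
  103–116 → 14 bp
  117–151 → 35 bp
  152–267 → 116 bp
  268–274 → 7 bp
Sorted largest to smallest: 116, 102, 35, 14, 7 bp.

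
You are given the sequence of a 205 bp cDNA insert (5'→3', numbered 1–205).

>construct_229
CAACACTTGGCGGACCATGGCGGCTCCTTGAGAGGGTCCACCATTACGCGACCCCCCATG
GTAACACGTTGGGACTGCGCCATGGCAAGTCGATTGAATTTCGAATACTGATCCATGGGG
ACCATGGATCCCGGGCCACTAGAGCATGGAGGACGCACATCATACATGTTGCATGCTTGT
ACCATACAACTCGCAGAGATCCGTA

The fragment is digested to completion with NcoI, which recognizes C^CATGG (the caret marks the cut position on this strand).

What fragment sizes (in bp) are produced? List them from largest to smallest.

NcoI sites (CCATGG) start at positions 15, 56, 80, 113, 122.
NcoI cuts after the first base of each site, so after positions 15, 56, 80, 113, 122.
Linear molecule, 5 cuts → 6 fragments:
  1–15 → 15 bp
  16–56 → 41 bp
  57–80 → 24 bp
  81–113 → 33 bp
  114–122 → 9 bp
  123–205 → 83 bp
Sorted largest to smallest: 83, 41, 33, 24, 15, 9 bp.

83, 41, 33, 24, 15, 9 bp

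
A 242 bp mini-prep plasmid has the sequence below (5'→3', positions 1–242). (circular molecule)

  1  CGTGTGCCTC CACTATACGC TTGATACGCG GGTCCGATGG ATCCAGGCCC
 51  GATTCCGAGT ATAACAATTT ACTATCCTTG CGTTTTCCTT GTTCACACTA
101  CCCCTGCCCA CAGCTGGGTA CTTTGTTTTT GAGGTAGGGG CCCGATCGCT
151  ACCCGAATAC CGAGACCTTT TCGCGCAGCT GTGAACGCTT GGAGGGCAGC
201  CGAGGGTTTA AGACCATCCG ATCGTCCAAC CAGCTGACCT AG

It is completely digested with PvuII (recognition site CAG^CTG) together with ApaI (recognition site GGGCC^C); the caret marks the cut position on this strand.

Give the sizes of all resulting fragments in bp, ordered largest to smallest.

122, 55, 36, 29 bp

PvuII sites (CAGCTG) start at positions 111, 176, 231.
PvuII cuts after base 3 of each site, so after positions 113, 178, 233.
The ApaI site (GGGCCC) starts at position 138.
ApaI cuts after base 5 of each site (before the last base), so after position 142.
Combined cut positions: 113, 142, 178, 233.
Circular molecule, 4 cuts → 4 fragments:
  114–142 → 29 bp
  143–178 → 36 bp
  179–233 → 55 bp
  234–242 then 1–113 → 9 + 113 = 122 bp
Sorted largest to smallest: 122, 55, 36, 29 bp.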